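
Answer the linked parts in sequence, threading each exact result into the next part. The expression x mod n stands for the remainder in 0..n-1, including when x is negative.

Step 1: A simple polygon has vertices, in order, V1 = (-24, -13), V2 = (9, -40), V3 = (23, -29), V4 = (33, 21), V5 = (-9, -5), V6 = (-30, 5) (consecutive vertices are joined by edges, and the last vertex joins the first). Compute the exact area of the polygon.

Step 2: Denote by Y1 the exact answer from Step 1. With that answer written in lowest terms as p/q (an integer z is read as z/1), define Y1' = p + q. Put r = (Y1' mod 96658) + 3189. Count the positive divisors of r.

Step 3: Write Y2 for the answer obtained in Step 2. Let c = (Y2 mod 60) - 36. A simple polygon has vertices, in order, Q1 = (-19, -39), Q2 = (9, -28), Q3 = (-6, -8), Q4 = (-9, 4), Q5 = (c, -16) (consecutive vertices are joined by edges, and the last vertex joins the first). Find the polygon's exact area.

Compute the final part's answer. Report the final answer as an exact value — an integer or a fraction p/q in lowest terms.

Step 1: cross terms: (-24*-40 - 9*-13)=1077, (9*-29 - 23*-40)=659, (23*21 - 33*-29)=1440, (33*-5 - -9*21)=24, (-9*5 - -30*-5)=-195, (-30*-13 - -24*5)=510; twice the area = |3515| = 3515; area = 3515/2; answer 3515/2
Step 2: Y1 = 3515/2; threaded value p + q = 3517; r = 6706; 6706 = 2 * 7 * 479; number of divisors = (1+1) * (1+1) * (1+1) = 8; answer 8
Step 3: Y2 = 8; c = -28; cross terms: (-19*-28 - 9*-39)=883, (9*-8 - -6*-28)=-240, (-6*4 - -9*-8)=-96, (-9*-16 - -28*4)=256, (-28*-39 - -19*-16)=788; twice the area = |1591| = 1591; area = 1591/2; answer 1591/2

1591/2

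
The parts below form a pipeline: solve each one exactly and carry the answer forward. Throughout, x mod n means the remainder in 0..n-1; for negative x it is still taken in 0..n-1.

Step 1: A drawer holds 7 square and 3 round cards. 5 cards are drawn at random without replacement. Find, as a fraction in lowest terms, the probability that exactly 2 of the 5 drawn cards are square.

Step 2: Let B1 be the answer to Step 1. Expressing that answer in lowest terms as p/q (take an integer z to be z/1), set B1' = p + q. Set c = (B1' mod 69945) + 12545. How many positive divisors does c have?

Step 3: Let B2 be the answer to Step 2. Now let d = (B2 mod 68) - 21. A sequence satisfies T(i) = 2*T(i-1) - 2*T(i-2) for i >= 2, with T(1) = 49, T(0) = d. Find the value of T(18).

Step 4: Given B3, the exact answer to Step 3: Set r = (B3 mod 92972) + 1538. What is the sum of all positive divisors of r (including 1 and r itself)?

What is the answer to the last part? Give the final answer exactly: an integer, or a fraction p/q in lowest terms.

Step 1: total draws C(10,5) = 252; favorable C(7,2)*C(3,3) = 21; P = 1/12; answer 1/12
Step 2: B1 = 1/12; threaded value p + q = 13; c = 12558; 12558 = 2 * 3 * 7 * 13 * 23; number of divisors = (1+1) * (1+1) * (1+1) * (1+1) * (1+1) = 32; answer 32
Step 3: B2 = 32; d = 11; T(2) = 2*(49) - 2*(11) = 76; iterating: T(2)=76, T(3)=54, T(4)=-44, T(5)=-196, T(6)=-304, T(7)=-216, T(8)=176, T(9)=784, T(10)=1216, T(11)=864, T(12)=-704, T(13)=-3136, T(14)=-4864, T(15)=-3456, T(16)=2816, T(17)=12544, T(18)=19456; answer 19456
Step 4: B3 = 19456; r = 20994; 20994 = 2 * 3 * 3499; sigma = (1 + 2) * (1 + 3) * (1 + 3499) = 3 * 4 * 3500 = 42000; answer 42000

42000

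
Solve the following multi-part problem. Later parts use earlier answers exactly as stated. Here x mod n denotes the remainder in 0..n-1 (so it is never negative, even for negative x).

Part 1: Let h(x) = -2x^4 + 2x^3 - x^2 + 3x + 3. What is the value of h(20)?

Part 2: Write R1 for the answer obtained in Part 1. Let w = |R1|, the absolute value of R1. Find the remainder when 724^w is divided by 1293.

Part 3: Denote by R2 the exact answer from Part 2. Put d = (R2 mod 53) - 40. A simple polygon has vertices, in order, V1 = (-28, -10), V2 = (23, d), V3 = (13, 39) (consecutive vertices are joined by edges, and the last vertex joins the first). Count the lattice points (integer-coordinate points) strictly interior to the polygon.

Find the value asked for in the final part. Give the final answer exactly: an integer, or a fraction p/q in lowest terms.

Part 1: -2*(20)^4 + 2*(20)^3 - 1*(20)^2 + 3*(20)^1 + 3 = (-320000) + (16000) + (-400) + (60) + (3) = -304337; answer -304337
Part 2: R1 = -304337; w = 304337; squarings mod 1293: 724^1=724, 724^2=511, 724^4=1228, 724^8=346, 724^16=760, 724^32=922, 724^64=583, 724^128=1123, 724^256=454, 724^512=529, 724^1024=553, 724^2048=661, 724^4096=1180, 724^8192=1132, 724^16384=61, 724^32768=1135, 724^65536=397, 724^131072=1156, 724^262144=667; 724^304337 = 724^1 * 724^16 * 724^64 * 724^128 * 724^1024 * 724^8192 * 724^32768 * 724^262144 = 142 (mod 1293); answer 142
Part 3: R2 = 142; d = -4; cross terms: (-28*-4 - 23*-10)=342, (23*39 - 13*-4)=949, (13*-10 - -28*39)=962; twice the area = |2253| = 2253; area = 2253/2; boundary points = 3 + 1 + 1 = 5; strictly interior points = area - boundary/2 + 1 = 1125; answer 1125

1125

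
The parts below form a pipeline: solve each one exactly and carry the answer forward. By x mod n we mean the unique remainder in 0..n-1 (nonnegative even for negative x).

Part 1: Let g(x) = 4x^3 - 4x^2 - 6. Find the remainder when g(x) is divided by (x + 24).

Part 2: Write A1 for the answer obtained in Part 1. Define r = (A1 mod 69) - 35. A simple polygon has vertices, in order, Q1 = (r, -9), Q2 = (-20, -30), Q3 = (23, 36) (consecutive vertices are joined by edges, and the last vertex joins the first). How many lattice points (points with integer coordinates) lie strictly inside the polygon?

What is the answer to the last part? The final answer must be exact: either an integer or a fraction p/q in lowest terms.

648

Part 1: remainder = value at the root: 4*(-24)^3 - 4*(-24)^2 - 6 = (-55296) + (-2304) + (-6) = -57606; answer -57606
Part 2: A1 = -57606; r = -26; cross terms: (-26*-30 - -20*-9)=600, (-20*36 - 23*-30)=-30, (23*-9 - -26*36)=729; twice the area = |1299| = 1299; area = 1299/2; boundary points = 3 + 1 + 1 = 5; strictly interior points = area - boundary/2 + 1 = 648; answer 648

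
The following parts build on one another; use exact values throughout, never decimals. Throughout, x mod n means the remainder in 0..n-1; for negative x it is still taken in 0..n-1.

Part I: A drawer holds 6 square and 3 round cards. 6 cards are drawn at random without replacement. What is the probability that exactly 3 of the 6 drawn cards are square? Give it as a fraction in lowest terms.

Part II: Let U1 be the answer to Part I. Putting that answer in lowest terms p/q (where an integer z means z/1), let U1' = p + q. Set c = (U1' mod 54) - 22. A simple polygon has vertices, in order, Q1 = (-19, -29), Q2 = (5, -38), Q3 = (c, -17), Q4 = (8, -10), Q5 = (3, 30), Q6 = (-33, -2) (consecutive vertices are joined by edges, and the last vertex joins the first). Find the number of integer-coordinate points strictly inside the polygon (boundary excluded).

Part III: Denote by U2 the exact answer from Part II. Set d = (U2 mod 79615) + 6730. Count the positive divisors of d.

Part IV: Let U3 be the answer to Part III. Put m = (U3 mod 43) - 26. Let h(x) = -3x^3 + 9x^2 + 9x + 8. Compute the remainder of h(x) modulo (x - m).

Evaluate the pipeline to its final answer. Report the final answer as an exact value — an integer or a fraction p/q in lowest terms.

2048

Part I: total draws C(9,6) = 84; favorable C(6,3)*C(3,3) = 20; P = 5/21; answer 5/21
Part II: U1 = 5/21; threaded value p + q = 26; c = 4; cross terms: (-19*-38 - 5*-29)=867, (5*-17 - 4*-38)=67, (4*-10 - 8*-17)=96, (8*30 - 3*-10)=270, (3*-2 - -33*30)=984, (-33*-29 - -19*-2)=919; twice the area = |3203| = 3203; area = 3203/2; boundary points = 3 + 1 + 1 + 5 + 4 + 1 = 15; strictly interior points = area - boundary/2 + 1 = 1595; answer 1595
Part III: U2 = 1595; d = 8325; 8325 = 3^2 * 5^2 * 37; number of divisors = (2+1) * (2+1) * (1+1) = 18; answer 18
Part IV: U3 = 18; m = -8; remainder = value at the root: -3*(-8)^3 + 9*(-8)^2 + 9*(-8)^1 + 8 = (1536) + (576) + (-72) + (8) = 2048; answer 2048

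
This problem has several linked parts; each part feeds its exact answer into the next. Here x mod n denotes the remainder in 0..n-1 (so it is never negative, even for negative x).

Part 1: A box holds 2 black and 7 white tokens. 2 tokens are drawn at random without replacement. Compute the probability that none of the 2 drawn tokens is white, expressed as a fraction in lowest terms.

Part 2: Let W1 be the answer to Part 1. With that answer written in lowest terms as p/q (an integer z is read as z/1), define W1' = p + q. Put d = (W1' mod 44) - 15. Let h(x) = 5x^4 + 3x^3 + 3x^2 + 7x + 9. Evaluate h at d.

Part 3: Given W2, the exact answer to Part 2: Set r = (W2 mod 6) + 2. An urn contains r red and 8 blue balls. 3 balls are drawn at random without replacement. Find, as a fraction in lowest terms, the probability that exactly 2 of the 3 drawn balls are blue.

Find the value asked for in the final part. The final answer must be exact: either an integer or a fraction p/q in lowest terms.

70/143

Part 1: total draws C(9,2) = 36; favorable C(2,2) = 1; P = 1/36; answer 1/36
Part 2: W1 = 1/36; threaded value p + q = 37; d = 22; 5*(22)^4 + 3*(22)^3 + 3*(22)^2 + 7*(22)^1 + 9 = (1171280) + (31944) + (1452) + (154) + (9) = 1204839; answer 1204839
Part 3: W2 = 1204839; r = 5; total draws C(13,3) = 286; favorable C(8,2)*C(5,1) = 140; P = 70/143; answer 70/143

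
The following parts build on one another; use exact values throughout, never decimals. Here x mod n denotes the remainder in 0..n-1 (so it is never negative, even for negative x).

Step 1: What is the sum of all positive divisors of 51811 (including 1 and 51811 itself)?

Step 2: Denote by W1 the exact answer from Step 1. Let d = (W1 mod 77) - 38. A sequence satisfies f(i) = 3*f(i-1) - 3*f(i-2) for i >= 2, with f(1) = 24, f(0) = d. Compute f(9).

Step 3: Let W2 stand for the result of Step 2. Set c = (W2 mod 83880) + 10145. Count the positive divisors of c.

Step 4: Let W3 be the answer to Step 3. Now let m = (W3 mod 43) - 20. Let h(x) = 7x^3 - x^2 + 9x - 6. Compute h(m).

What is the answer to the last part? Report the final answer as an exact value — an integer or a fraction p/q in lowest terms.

Step 1: 51811 = 197 * 263; sigma = (1 + 197) * (1 + 263) = 198 * 264 = 52272; answer 52272
Step 2: W1 = 52272; d = 28; f(2) = 3*(24) - 3*(28) = -12; iterating: f(2)=-12, f(3)=-108, f(4)=-288, f(5)=-540, f(6)=-756, f(7)=-648, f(8)=324, f(9)=2916; answer 2916
Step 3: W2 = 2916; c = 13061; 13061 = 37 * 353; number of divisors = (1+1) * (1+1) = 4; answer 4
Step 4: W3 = 4; m = -16; 7*(-16)^3 - 1*(-16)^2 + 9*(-16)^1 - 6 = (-28672) + (-256) + (-144) + (-6) = -29078; answer -29078

-29078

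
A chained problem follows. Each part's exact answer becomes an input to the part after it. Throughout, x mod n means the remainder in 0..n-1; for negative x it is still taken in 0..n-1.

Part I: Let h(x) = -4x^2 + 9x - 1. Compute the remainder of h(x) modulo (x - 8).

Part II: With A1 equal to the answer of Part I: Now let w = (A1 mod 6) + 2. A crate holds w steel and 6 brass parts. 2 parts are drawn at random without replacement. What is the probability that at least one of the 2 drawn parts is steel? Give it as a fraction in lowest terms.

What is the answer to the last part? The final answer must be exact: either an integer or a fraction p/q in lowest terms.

Part I: remainder = value at the root: -4*(8)^2 + 9*(8)^1 - 1 = (-256) + (72) + (-1) = -185; answer -185
Part II: A1 = -185; w = 3; total draws C(9,2) = 36; complement C(6,2) = 15; favorable 36 - 15 = 21; P = 7/12; answer 7/12

7/12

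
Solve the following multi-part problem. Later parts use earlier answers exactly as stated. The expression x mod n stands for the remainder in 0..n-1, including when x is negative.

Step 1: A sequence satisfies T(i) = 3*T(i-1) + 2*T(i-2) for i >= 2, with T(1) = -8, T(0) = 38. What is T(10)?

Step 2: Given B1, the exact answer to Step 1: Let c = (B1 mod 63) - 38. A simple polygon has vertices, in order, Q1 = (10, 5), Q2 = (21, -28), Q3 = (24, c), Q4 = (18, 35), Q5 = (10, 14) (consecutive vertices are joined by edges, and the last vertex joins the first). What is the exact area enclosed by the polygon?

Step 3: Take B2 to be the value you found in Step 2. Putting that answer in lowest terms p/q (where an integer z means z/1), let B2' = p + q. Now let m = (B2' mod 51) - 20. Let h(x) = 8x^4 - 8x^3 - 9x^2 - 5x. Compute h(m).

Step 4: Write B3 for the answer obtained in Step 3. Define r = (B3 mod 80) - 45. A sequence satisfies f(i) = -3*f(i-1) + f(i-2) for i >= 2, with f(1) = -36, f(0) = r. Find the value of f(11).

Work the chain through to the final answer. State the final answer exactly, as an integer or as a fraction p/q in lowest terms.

-3679695

Step 1: T(2) = 3*(-8) + 2*(38) = 52; iterating: T(2)=52, T(3)=140, T(4)=524, T(5)=1852, T(6)=6604, T(7)=23516, T(8)=83756, T(9)=298300, T(10)=1062412; answer 1062412
Step 2: B1 = 1062412; c = 5; cross terms: (10*-28 - 21*5)=-385, (21*5 - 24*-28)=777, (24*35 - 18*5)=750, (18*14 - 10*35)=-98, (10*5 - 10*14)=-90; twice the area = |954| = 954; area = 477; answer 477
Step 3: B2 = 477; threaded value p + q = 478; m = -1; 8*(-1)^4 - 8*(-1)^3 - 9*(-1)^2 - 5*(-1)^1 = (8) + (8) + (-9) + (5) = 12; answer 12
Step 4: B3 = 12; r = -33; f(2) = -3*(-36) + 1*(-33) = 75; iterating: f(2)=75, f(3)=-261, f(4)=858, f(5)=-2835, f(6)=9363, f(7)=-30924, f(8)=102135, f(9)=-337329, f(10)=1114122, f(11)=-3679695; answer -3679695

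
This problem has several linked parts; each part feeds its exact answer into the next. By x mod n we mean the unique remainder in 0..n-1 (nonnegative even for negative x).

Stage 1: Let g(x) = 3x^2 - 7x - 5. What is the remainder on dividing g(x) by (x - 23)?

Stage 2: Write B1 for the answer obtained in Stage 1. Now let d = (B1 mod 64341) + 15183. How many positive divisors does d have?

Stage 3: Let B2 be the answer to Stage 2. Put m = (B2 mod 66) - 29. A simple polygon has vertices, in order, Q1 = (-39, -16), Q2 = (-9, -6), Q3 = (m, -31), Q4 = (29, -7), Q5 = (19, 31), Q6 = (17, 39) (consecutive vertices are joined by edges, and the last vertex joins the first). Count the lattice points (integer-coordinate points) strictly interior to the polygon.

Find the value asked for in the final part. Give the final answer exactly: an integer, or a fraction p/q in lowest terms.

Stage 1: remainder = value at the root: 3*(23)^2 - 7*(23)^1 - 5 = (1587) + (-161) + (-5) = 1421; answer 1421
Stage 2: B1 = 1421; d = 16604; 16604 = 2^2 * 7 * 593; number of divisors = (2+1) * (1+1) * (1+1) = 12; answer 12
Stage 3: B2 = 12; m = -17; cross terms: (-39*-6 - -9*-16)=90, (-9*-31 - -17*-6)=177, (-17*-7 - 29*-31)=1018, (29*31 - 19*-7)=1032, (19*39 - 17*31)=214, (17*-16 - -39*39)=1249; twice the area = |3780| = 3780; area = 1890; boundary points = 10 + 1 + 2 + 2 + 2 + 1 = 18; strictly interior points = area - boundary/2 + 1 = 1882; answer 1882

1882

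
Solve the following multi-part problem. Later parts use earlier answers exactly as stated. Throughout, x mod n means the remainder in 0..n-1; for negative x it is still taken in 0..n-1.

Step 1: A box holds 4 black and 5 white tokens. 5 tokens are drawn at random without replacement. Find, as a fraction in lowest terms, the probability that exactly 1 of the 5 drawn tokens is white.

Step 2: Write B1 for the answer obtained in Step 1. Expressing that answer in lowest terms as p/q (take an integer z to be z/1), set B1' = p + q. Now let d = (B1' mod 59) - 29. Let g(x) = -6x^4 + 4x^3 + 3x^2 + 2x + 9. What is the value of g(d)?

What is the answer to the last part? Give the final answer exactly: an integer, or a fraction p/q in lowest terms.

Step 1: total draws C(9,5) = 126; favorable C(5,1)*C(4,4) = 5; P = 5/126; answer 5/126
Step 2: B1 = 5/126; threaded value p + q = 131; d = -16; -6*(-16)^4 + 4*(-16)^3 + 3*(-16)^2 + 2*(-16)^1 + 9 = (-393216) + (-16384) + (768) + (-32) + (9) = -408855; answer -408855

-408855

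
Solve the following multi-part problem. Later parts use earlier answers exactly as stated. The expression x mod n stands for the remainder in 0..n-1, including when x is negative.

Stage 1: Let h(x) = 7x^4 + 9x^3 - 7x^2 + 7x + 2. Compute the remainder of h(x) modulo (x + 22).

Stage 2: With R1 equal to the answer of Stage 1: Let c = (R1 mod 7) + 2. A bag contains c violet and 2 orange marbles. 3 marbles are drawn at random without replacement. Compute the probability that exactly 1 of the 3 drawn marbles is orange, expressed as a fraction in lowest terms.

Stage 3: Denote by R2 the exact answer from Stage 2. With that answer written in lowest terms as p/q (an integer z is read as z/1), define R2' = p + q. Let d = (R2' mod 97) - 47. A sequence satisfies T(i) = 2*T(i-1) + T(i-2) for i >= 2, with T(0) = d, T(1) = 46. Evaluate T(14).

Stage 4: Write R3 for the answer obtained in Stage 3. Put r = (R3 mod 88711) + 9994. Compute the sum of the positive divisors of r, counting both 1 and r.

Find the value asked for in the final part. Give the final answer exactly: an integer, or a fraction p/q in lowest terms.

Stage 1: remainder = value at the root: 7*(-22)^4 + 9*(-22)^3 - 7*(-22)^2 + 7*(-22)^1 + 2 = (1639792) + (-95832) + (-3388) + (-154) + (2) = 1540420; answer 1540420
Stage 2: R1 = 1540420; c = 2; total draws C(4,3) = 4; favorable C(2,1)*C(2,2) = 2; P = 1/2; answer 1/2
Stage 3: R2 = 1/2; threaded value p + q = 3; d = -44; T(2) = 2*(46) + 1*(-44) = 48; iterating: T(2)=48, T(3)=142, T(4)=332, T(5)=806, T(6)=1944, T(7)=4694, T(8)=11332, T(9)=27358, T(10)=66048, T(11)=159454, T(12)=384956, T(13)=929366, T(14)=2243688; answer 2243688
Stage 4: R3 = 2243688; r = 35907; 35907 = 3 * 11969; sigma = (1 + 3) * (1 + 11969) = 4 * 11970 = 47880; answer 47880

47880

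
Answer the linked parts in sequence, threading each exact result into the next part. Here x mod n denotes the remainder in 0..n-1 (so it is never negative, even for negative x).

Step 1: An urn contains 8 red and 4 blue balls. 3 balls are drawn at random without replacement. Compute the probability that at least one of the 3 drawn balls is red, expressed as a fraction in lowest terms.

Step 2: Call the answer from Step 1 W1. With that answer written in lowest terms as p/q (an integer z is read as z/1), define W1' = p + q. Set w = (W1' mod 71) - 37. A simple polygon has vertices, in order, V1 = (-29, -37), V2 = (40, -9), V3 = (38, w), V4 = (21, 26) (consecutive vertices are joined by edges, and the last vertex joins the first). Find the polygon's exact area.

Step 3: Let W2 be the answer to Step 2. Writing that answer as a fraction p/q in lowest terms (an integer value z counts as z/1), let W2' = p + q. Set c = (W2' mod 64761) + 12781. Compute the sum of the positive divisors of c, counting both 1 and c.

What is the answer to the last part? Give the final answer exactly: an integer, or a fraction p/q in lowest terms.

Step 1: total draws C(12,3) = 220; complement C(4,3) = 4; favorable 220 - 4 = 216; P = 54/55; answer 54/55
Step 2: W1 = 54/55; threaded value p + q = 109; w = 1; cross terms: (-29*-9 - 40*-37)=1741, (40*1 - 38*-9)=382, (38*26 - 21*1)=967, (21*-37 - -29*26)=-23; twice the area = |3067| = 3067; area = 3067/2; answer 3067/2
Step 3: W2 = 3067/2; threaded value p + q = 3069; c = 15850; 15850 = 2 * 5^2 * 317; sigma = (1 + 2) * (1 + 5 + 25) * (1 + 317) = 3 * 31 * 318 = 29574; answer 29574

29574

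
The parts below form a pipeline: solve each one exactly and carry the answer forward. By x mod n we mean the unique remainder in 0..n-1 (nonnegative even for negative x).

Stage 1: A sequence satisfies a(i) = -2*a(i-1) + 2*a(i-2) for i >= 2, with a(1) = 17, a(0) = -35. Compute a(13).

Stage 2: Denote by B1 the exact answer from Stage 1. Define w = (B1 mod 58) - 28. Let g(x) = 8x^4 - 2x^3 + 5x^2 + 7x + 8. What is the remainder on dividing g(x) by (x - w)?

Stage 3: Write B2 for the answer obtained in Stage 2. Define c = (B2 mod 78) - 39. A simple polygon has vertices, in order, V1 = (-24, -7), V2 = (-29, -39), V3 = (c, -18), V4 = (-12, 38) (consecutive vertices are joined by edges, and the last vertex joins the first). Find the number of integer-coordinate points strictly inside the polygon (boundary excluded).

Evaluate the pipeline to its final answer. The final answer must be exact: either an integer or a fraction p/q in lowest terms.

405

Stage 1: a(2) = -2*(17) + 2*(-35) = -104; iterating: a(2)=-104, a(3)=242, a(4)=-692, a(5)=1868, a(6)=-5120, a(7)=13976, a(8)=-38192, a(9)=104336, a(10)=-285056, a(11)=778784, a(12)=-2127680, a(13)=5812928; answer 5812928
Stage 2: B1 = 5812928; w = 24; remainder = value at the root: 8*(24)^4 - 2*(24)^3 + 5*(24)^2 + 7*(24)^1 + 8 = (2654208) + (-27648) + (2880) + (168) + (8) = 2629616; answer 2629616
Stage 3: B2 = 2629616; c = -37; cross terms: (-24*-39 - -29*-7)=733, (-29*-18 - -37*-39)=-921, (-37*38 - -12*-18)=-1622, (-12*-7 - -24*38)=996; twice the area = |-814| = 814; area = 407; boundary points = 1 + 1 + 1 + 3 = 6; strictly interior points = area - boundary/2 + 1 = 405; answer 405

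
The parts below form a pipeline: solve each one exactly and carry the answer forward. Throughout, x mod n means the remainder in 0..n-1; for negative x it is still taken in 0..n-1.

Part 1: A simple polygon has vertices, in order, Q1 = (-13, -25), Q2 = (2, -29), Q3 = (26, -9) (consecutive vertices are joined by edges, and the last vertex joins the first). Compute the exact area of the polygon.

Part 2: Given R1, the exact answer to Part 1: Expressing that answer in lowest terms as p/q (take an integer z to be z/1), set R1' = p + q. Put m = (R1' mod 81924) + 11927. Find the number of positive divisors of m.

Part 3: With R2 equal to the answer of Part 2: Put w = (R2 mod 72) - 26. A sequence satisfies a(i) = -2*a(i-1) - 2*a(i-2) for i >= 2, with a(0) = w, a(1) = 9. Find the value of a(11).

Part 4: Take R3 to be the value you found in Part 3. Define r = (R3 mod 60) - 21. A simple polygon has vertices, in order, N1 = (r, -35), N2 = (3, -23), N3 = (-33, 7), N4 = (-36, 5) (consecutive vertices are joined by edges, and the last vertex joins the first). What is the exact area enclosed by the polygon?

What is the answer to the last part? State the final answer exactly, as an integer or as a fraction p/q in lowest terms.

539

Part 1: cross terms: (-13*-29 - 2*-25)=427, (2*-9 - 26*-29)=736, (26*-25 - -13*-9)=-767; twice the area = |396| = 396; area = 198; answer 198
Part 2: R1 = 198; threaded value p + q = 199; m = 12126; 12126 = 2 * 3 * 43 * 47; number of divisors = (1+1) * (1+1) * (1+1) * (1+1) = 16; answer 16
Part 3: R2 = 16; w = -10; a(2) = -2*(9) - 2*(-10) = 2; iterating: a(2)=2, a(3)=-22, a(4)=40, a(5)=-36, a(6)=-8, a(7)=88, a(8)=-160, a(9)=144, a(10)=32, a(11)=-352; answer -352
Part 4: R3 = -352; r = -13; cross terms: (-13*-23 - 3*-35)=404, (3*7 - -33*-23)=-738, (-33*5 - -36*7)=87, (-36*-35 - -13*5)=1325; twice the area = |1078| = 1078; area = 539; answer 539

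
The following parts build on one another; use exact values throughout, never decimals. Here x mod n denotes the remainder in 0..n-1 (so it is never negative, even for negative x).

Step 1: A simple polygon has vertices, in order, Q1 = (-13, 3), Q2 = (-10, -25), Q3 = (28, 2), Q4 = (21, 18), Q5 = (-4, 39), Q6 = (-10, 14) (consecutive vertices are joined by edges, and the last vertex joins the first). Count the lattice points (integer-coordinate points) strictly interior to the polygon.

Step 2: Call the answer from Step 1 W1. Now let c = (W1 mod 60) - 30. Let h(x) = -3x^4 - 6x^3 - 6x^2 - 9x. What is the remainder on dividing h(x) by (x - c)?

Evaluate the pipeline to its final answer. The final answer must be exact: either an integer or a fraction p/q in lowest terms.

-1269600

Step 1: cross terms: (-13*-25 - -10*3)=355, (-10*2 - 28*-25)=680, (28*18 - 21*2)=462, (21*39 - -4*18)=891, (-4*14 - -10*39)=334, (-10*3 - -13*14)=152; twice the area = |2874| = 2874; area = 1437; boundary points = 1 + 1 + 1 + 1 + 1 + 1 = 6; strictly interior points = area - boundary/2 + 1 = 1435; answer 1435
Step 2: W1 = 1435; c = 25; remainder = value at the root: -3*(25)^4 - 6*(25)^3 - 6*(25)^2 - 9*(25)^1 = (-1171875) + (-93750) + (-3750) + (-225) = -1269600; answer -1269600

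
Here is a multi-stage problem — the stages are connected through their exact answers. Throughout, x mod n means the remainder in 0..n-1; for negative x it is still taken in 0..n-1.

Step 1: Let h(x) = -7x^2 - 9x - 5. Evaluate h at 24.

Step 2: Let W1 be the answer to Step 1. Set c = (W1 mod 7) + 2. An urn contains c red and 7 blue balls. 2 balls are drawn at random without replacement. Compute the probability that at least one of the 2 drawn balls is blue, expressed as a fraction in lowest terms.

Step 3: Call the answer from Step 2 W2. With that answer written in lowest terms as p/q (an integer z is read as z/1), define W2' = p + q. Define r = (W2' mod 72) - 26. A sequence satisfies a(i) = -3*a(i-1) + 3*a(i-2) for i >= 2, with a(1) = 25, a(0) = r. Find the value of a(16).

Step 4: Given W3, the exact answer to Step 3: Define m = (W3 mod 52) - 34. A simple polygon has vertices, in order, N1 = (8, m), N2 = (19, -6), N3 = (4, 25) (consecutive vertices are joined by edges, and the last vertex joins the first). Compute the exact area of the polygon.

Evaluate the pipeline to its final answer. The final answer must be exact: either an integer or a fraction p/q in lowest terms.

178

Step 1: -7*(24)^2 - 9*(24)^1 - 5 = (-4032) + (-216) + (-5) = -4253; answer -4253
Step 2: W1 = -4253; c = 5; total draws C(12,2) = 66; complement C(5,2) = 10; favorable 66 - 10 = 56; P = 28/33; answer 28/33
Step 3: W2 = 28/33; threaded value p + q = 61; r = 35; a(2) = -3*(25) + 3*(35) = 30; iterating: a(2)=30, a(3)=-15, a(4)=135, a(5)=-450, a(6)=1755, a(7)=-6615, a(8)=25110, a(9)=-95175, a(10)=360855, a(11)=-1368090, a(12)=5186835, a(13)=-19664775, a(14)=74554830, a(15)=-282658815, a(16)=1071640935; answer 1071640935
Step 4: W3 = 1071640935; m = -7; cross terms: (8*-6 - 19*-7)=85, (19*25 - 4*-6)=499, (4*-7 - 8*25)=-228; twice the area = |356| = 356; area = 178; answer 178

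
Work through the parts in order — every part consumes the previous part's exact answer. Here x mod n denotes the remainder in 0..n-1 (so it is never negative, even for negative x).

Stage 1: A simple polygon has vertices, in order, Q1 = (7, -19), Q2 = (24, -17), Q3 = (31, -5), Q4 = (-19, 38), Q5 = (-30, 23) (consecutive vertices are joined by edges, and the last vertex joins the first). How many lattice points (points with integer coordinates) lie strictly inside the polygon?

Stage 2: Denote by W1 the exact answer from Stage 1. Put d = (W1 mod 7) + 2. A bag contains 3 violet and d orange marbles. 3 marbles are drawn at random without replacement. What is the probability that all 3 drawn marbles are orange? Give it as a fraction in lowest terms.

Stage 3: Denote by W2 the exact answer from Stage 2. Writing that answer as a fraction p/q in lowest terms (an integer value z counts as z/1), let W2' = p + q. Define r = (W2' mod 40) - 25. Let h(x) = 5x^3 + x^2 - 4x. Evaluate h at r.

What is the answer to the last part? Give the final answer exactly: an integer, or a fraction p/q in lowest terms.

1092

Stage 1: cross terms: (7*-17 - 24*-19)=337, (24*-5 - 31*-17)=407, (31*38 - -19*-5)=1083, (-19*23 - -30*38)=703, (-30*-19 - 7*23)=409; twice the area = |2939| = 2939; area = 2939/2; boundary points = 1 + 1 + 1 + 1 + 1 = 5; strictly interior points = area - boundary/2 + 1 = 1468; answer 1468
Stage 2: W1 = 1468; d = 7; total draws C(10,3) = 120; favorable C(7,3) = 35; P = 7/24; answer 7/24
Stage 3: W2 = 7/24; threaded value p + q = 31; r = 6; 5*(6)^3 + 1*(6)^2 - 4*(6)^1 = (1080) + (36) + (-24) = 1092; answer 1092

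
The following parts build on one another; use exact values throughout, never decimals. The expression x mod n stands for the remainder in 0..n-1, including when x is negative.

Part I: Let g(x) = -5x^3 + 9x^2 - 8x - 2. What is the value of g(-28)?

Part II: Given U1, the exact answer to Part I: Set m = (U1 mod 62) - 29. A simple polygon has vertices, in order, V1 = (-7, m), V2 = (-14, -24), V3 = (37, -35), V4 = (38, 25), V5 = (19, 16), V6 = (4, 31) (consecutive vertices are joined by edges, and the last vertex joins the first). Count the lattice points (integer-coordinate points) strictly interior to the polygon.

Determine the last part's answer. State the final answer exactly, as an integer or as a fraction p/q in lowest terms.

Part I: -5*(-28)^3 + 9*(-28)^2 - 8*(-28)^1 - 2 = (109760) + (7056) + (224) + (-2) = 117038; answer 117038
Part II: U1 = 117038; m = 15; cross terms: (-7*-24 - -14*15)=378, (-14*-35 - 37*-24)=1378, (37*25 - 38*-35)=2255, (38*16 - 19*25)=133, (19*31 - 4*16)=525, (4*15 - -7*31)=277; twice the area = |4946| = 4946; area = 2473; boundary points = 1 + 1 + 1 + 1 + 15 + 1 = 20; strictly interior points = area - boundary/2 + 1 = 2464; answer 2464

2464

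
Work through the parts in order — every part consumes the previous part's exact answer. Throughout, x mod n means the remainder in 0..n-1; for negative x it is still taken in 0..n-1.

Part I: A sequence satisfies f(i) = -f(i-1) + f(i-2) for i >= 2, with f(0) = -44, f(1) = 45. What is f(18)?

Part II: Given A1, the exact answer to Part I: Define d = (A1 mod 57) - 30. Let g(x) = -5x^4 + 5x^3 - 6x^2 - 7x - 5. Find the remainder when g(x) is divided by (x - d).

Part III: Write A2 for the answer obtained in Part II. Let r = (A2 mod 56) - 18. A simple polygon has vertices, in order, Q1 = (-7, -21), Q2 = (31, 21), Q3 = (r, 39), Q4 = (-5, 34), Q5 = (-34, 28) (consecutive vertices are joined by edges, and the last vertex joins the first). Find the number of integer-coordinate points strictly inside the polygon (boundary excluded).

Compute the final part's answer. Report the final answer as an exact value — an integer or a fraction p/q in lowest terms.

1862

Part I: f(2) = -1*(45) + 1*(-44) = -89; iterating: f(2)=-89, f(3)=134, f(4)=-223, f(5)=357, f(6)=-580, f(7)=937, f(8)=-1517, f(9)=2454, f(10)=-3971, f(11)=6425, f(12)=-10396, f(13)=16821, f(14)=-27217, f(15)=44038, f(16)=-71255, f(17)=115293, f(18)=-186548; answer -186548
Part II: A1 = -186548; d = -17; remainder = value at the root: -5*(-17)^4 + 5*(-17)^3 - 6*(-17)^2 - 7*(-17)^1 - 5 = (-417605) + (-24565) + (-1734) + (119) + (-5) = -443790; answer -443790
Part III: A2 = -443790; r = -8; cross terms: (-7*21 - 31*-21)=504, (31*39 - -8*21)=1377, (-8*34 - -5*39)=-77, (-5*28 - -34*34)=1016, (-34*-21 - -7*28)=910; twice the area = |3730| = 3730; area = 1865; boundary points = 2 + 3 + 1 + 1 + 1 = 8; strictly interior points = area - boundary/2 + 1 = 1862; answer 1862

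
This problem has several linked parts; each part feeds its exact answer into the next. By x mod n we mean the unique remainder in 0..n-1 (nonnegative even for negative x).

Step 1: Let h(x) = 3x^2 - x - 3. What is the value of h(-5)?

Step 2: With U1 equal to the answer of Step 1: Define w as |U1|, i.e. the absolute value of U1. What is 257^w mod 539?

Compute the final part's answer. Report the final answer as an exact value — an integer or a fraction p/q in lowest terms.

423

Step 1: 3*(-5)^2 - 1*(-5)^1 - 3 = (75) + (5) + (-3) = 77; answer 77
Step 2: U1 = 77; w = 77; squarings mod 539: 257^1=257, 257^2=291, 257^4=58, 257^8=130, 257^16=191, 257^32=368, 257^64=135; 257^77 = 257^1 * 257^4 * 257^8 * 257^64 = 423 (mod 539); answer 423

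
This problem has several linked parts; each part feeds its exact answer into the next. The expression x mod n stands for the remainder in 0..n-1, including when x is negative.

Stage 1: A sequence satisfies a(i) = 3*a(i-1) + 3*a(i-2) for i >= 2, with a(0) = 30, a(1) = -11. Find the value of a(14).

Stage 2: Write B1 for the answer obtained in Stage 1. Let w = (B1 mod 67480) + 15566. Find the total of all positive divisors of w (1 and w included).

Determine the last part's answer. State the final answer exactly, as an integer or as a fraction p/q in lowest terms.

Stage 1: a(2) = 3*(-11) + 3*(30) = 57; iterating: a(2)=57, a(3)=138, a(4)=585, a(5)=2169, a(6)=8262, a(7)=31293, a(8)=118665, a(9)=449874, a(10)=1705617, a(11)=6466473, a(12)=24516270, a(13)=92948229, a(14)=352393497; answer 352393497
Stage 2: B1 = 352393497; w = 28503; 28503 = 3^2 * 3167; sigma = (1 + 3 + 9) * (1 + 3167) = 13 * 3168 = 41184; answer 41184

41184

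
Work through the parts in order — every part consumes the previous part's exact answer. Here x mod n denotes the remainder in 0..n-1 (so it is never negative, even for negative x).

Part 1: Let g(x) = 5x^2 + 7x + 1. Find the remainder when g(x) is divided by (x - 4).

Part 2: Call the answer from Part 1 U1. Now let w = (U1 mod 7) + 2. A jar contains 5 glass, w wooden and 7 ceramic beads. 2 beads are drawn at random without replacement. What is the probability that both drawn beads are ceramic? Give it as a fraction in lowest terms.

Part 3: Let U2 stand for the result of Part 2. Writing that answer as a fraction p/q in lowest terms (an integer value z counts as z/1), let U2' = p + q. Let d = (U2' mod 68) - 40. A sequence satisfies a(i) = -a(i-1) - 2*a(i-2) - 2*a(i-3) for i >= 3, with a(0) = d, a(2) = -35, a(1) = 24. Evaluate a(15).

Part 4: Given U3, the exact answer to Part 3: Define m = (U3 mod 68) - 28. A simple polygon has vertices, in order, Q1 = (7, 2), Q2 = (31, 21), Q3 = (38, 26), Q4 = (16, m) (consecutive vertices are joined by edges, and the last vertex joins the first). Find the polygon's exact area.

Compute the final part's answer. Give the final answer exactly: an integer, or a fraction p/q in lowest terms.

Part 1: remainder = value at the root: 5*(4)^2 + 7*(4)^1 + 1 = (80) + (28) + (1) = 109; answer 109
Part 2: U1 = 109; w = 6; total draws C(18,2) = 153; favorable C(7,2) = 21; P = 7/51; answer 7/51
Part 3: U2 = 7/51; threaded value p + q = 58; d = 18; a(3) = -1*(-35) - 2*(24) - 2*(18) = -49; iterating: a(3)=-49, a(4)=71, a(5)=97, a(6)=-141, a(7)=-195, a(8)=283, a(9)=389, a(10)=-565, a(11)=-779, a(12)=1131, a(13)=1557, a(14)=-2261, a(15)=-3115; answer -3115
Part 4: U3 = -3115; m = -15; cross terms: (7*21 - 31*2)=85, (31*26 - 38*21)=8, (38*-15 - 16*26)=-986, (16*2 - 7*-15)=137; twice the area = |-756| = 756; area = 378; answer 378

378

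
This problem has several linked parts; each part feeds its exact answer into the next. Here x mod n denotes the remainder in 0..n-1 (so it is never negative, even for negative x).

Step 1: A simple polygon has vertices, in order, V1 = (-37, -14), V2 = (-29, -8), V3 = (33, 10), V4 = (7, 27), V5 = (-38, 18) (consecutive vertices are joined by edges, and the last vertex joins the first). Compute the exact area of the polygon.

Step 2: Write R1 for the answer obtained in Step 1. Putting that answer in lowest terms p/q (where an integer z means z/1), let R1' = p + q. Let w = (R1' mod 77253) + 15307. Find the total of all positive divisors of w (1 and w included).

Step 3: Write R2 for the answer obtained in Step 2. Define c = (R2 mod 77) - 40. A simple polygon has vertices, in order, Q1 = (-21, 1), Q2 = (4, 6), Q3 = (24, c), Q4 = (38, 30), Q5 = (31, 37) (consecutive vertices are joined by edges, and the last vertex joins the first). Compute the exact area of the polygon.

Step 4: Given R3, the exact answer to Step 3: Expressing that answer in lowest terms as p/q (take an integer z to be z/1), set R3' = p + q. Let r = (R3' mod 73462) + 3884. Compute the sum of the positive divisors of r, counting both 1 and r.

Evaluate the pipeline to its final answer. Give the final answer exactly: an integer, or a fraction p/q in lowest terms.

Step 1: cross terms: (-37*-8 - -29*-14)=-110, (-29*10 - 33*-8)=-26, (33*27 - 7*10)=821, (7*18 - -38*27)=1152, (-38*-14 - -37*18)=1198; twice the area = |3035| = 3035; area = 3035/2; answer 3035/2
Step 2: R1 = 3035/2; threaded value p + q = 3037; w = 18344; 18344 = 2^3 * 2293; sigma = (1 + 2 + 4 + 8) * (1 + 2293) = 15 * 2294 = 34410; answer 34410
Step 3: R2 = 34410; c = 28; cross terms: (-21*6 - 4*1)=-130, (4*28 - 24*6)=-32, (24*30 - 38*28)=-344, (38*37 - 31*30)=476, (31*1 - -21*37)=808; twice the area = |778| = 778; area = 389; answer 389
Step 4: R3 = 389; threaded value p + q = 390; r = 4274; 4274 = 2 * 2137; sigma = (1 + 2) * (1 + 2137) = 3 * 2138 = 6414; answer 6414

6414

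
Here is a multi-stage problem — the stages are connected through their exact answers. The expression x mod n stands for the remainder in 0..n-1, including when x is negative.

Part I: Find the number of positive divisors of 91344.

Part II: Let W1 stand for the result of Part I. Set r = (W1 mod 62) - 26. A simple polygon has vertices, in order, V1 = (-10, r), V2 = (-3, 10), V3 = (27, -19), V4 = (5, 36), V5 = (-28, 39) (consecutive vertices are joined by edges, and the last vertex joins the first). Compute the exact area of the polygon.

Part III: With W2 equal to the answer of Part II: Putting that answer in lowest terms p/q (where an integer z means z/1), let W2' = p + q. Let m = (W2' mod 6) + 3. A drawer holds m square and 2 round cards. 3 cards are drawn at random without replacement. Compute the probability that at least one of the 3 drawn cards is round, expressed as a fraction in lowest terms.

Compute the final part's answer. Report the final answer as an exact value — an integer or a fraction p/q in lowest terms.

4/5

Part I: 91344 = 2^4 * 3 * 11 * 173; number of divisors = (4+1) * (1+1) * (1+1) * (1+1) = 40; answer 40
Part II: W1 = 40; r = 14; cross terms: (-10*10 - -3*14)=-58, (-3*-19 - 27*10)=-213, (27*36 - 5*-19)=1067, (5*39 - -28*36)=1203, (-28*14 - -10*39)=-2; twice the area = |1997| = 1997; area = 1997/2; answer 1997/2
Part III: W2 = 1997/2; threaded value p + q = 1999; m = 4; total draws C(6,3) = 20; complement C(4,3) = 4; favorable 20 - 4 = 16; P = 4/5; answer 4/5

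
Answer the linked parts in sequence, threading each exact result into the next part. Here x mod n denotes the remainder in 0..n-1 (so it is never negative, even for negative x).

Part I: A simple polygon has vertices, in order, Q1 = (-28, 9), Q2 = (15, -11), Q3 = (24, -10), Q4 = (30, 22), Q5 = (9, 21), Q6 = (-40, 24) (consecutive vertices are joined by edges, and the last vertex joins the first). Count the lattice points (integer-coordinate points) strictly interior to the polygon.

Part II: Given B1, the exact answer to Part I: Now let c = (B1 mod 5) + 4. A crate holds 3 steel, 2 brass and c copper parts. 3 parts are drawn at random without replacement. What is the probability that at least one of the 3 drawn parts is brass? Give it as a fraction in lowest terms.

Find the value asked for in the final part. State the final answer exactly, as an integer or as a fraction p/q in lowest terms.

11/26

Part I: cross terms: (-28*-11 - 15*9)=173, (15*-10 - 24*-11)=114, (24*22 - 30*-10)=828, (30*21 - 9*22)=432, (9*24 - -40*21)=1056, (-40*9 - -28*24)=312; twice the area = |2915| = 2915; area = 2915/2; boundary points = 1 + 1 + 2 + 1 + 1 + 3 = 9; strictly interior points = area - boundary/2 + 1 = 1454; answer 1454
Part II: B1 = 1454; c = 8; total draws C(13,3) = 286; complement C(11,3) = 165; favorable 286 - 165 = 121; P = 11/26; answer 11/26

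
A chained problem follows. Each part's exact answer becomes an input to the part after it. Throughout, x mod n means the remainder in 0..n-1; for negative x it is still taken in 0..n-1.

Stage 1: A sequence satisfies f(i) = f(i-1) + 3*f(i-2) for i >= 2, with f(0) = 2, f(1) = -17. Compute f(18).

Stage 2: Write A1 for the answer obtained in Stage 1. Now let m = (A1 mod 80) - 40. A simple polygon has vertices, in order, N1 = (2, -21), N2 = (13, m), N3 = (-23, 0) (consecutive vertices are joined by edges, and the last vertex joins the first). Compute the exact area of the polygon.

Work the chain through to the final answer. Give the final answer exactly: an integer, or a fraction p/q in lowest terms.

Stage 1: f(2) = 1*(-17) + 3*(2) = -11; iterating: f(2)=-11, f(3)=-62, f(4)=-95, f(5)=-281, f(6)=-566, f(7)=-1409, f(8)=-3107, f(9)=-7334, f(10)=-16655, f(11)=-38657, f(12)=-88622, f(13)=-204593, f(14)=-470459, f(15)=-1084238, f(16)=-2495615, f(17)=-5748329, f(18)=-13235174; answer -13235174
Stage 2: A1 = -13235174; m = -14; cross terms: (2*-14 - 13*-21)=245, (13*0 - -23*-14)=-322, (-23*-21 - 2*0)=483; twice the area = |406| = 406; area = 203; answer 203

203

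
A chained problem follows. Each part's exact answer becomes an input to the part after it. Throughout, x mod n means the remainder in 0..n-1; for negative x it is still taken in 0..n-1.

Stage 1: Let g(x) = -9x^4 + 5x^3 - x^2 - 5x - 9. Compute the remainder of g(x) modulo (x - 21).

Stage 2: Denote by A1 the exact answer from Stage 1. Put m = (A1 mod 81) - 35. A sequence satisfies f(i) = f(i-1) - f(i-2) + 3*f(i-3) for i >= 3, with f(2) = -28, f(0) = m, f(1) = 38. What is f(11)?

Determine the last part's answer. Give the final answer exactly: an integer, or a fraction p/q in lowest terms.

Stage 1: remainder = value at the root: -9*(21)^4 + 5*(21)^3 - 1*(21)^2 - 5*(21)^1 - 9 = (-1750329) + (46305) + (-441) + (-105) + (-9) = -1704579; answer -1704579
Stage 2: A1 = -1704579; m = 31; f(3) = 1*(-28) - 1*(38) + 3*(31) = 27; iterating: f(3)=27, f(4)=169, f(5)=58, f(6)=-30, f(7)=419, f(8)=623, f(9)=114, f(10)=748, f(11)=2503; answer 2503

2503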